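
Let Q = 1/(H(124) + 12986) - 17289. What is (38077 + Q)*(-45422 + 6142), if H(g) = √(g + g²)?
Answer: -17210959373440940/21077587 + 49100*√155/21077587 ≈ -8.1655e+8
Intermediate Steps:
Q = -17289 + 1/(12986 + 10*√155) (Q = 1/(√(124*(1 + 124)) + 12986) - 17289 = 1/(√(124*125) + 12986) - 17289 = 1/(√15500 + 12986) - 17289 = 1/(10*√155 + 12986) - 17289 = 1/(12986 + 10*√155) - 17289 = -17289 + 1/(12986 + 10*√155) ≈ -17289.)
(38077 + Q)*(-45422 + 6142) = (38077 + (-1457641600079/84310348 - 5*√155/84310348))*(-45422 + 6142) = (1752643520717/84310348 - 5*√155/84310348)*(-39280) = -17210959373440940/21077587 + 49100*√155/21077587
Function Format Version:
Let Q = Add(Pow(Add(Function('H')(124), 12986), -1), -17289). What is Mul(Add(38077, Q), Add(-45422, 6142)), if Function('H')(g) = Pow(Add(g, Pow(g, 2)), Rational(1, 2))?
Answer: Add(Rational(-17210959373440940, 21077587), Mul(Rational(49100, 21077587), Pow(155, Rational(1, 2)))) ≈ -8.1655e+8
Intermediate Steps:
Q = Add(-17289, Pow(Add(12986, Mul(10, Pow(155, Rational(1, 2)))), -1)) (Q = Add(Pow(Add(Pow(Mul(124, Add(1, 124)), Rational(1, 2)), 12986), -1), -17289) = Add(Pow(Add(Pow(Mul(124, 125), Rational(1, 2)), 12986), -1), -17289) = Add(Pow(Add(Pow(15500, Rational(1, 2)), 12986), -1), -17289) = Add(Pow(Add(Mul(10, Pow(155, Rational(1, 2))), 12986), -1), -17289) = Add(Pow(Add(12986, Mul(10, Pow(155, Rational(1, 2)))), -1), -17289) = Add(-17289, Pow(Add(12986, Mul(10, Pow(155, Rational(1, 2)))), -1)) ≈ -17289.)
Mul(Add(38077, Q), Add(-45422, 6142)) = Mul(Add(38077, Add(Rational(-1457641600079, 84310348), Mul(Rational(-5, 84310348), Pow(155, Rational(1, 2))))), Add(-45422, 6142)) = Mul(Add(Rational(1752643520717, 84310348), Mul(Rational(-5, 84310348), Pow(155, Rational(1, 2)))), -39280) = Add(Rational(-17210959373440940, 21077587), Mul(Rational(49100, 21077587), Pow(155, Rational(1, 2))))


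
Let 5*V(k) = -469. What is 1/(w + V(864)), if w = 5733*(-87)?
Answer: -5/2494324 ≈ -2.0046e-6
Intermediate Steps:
V(k) = -469/5 (V(k) = (⅕)*(-469) = -469/5)
w = -498771
1/(w + V(864)) = 1/(-498771 - 469/5) = 1/(-2494324/5) = -5/2494324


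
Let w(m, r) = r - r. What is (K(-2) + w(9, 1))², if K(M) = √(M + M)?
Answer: -4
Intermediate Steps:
w(m, r) = 0
K(M) = √2*√M (K(M) = √(2*M) = √2*√M)
(K(-2) + w(9, 1))² = (√2*√(-2) + 0)² = (√2*(I*√2) + 0)² = (2*I + 0)² = (2*I)² = -4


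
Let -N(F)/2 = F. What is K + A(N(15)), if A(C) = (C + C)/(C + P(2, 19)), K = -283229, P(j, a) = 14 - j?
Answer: -849677/3 ≈ -2.8323e+5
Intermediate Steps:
N(F) = -2*F
A(C) = 2*C/(12 + C) (A(C) = (C + C)/(C + (14 - 1*2)) = (2*C)/(C + (14 - 2)) = (2*C)/(C + 12) = (2*C)/(12 + C) = 2*C/(12 + C))
K + A(N(15)) = -283229 + 2*(-2*15)/(12 - 2*15) = -283229 + 2*(-30)/(12 - 30) = -283229 + 2*(-30)/(-18) = -283229 + 2*(-30)*(-1/18) = -283229 + 10/3 = -849677/3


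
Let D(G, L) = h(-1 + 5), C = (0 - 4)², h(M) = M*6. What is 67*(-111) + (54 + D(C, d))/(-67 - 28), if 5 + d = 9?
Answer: -706593/95 ≈ -7437.8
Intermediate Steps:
d = 4 (d = -5 + 9 = 4)
h(M) = 6*M
C = 16 (C = (-4)² = 16)
D(G, L) = 24 (D(G, L) = 6*(-1 + 5) = 6*4 = 24)
67*(-111) + (54 + D(C, d))/(-67 - 28) = 67*(-111) + (54 + 24)/(-67 - 28) = -7437 + 78/(-95) = -7437 + 78*(-1/95) = -7437 - 78/95 = -706593/95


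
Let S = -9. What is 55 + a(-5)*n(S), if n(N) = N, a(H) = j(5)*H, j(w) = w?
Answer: 280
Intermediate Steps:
a(H) = 5*H
55 + a(-5)*n(S) = 55 + (5*(-5))*(-9) = 55 - 25*(-9) = 55 + 225 = 280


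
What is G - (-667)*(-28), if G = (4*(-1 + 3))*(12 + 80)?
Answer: -17940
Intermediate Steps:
G = 736 (G = (4*2)*92 = 8*92 = 736)
G - (-667)*(-28) = 736 - (-667)*(-28) = 736 - 1*18676 = 736 - 18676 = -17940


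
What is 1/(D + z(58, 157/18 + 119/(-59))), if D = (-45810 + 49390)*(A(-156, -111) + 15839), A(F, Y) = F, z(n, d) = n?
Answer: 1/56145198 ≈ 1.7811e-8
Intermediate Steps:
D = 56145140 (D = (-45810 + 49390)*(-156 + 15839) = 3580*15683 = 56145140)
1/(D + z(58, 157/18 + 119/(-59))) = 1/(56145140 + 58) = 1/56145198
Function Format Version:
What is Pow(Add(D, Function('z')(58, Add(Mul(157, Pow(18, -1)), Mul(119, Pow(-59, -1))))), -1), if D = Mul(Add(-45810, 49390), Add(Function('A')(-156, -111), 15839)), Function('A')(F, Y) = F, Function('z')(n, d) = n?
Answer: Rational(1, 56145198) ≈ 1.7811e-8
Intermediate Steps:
D = 56145140 (D = Mul(Add(-45810, 49390), Add(-156, 15839)) = Mul(3580, 15683) = 56145140)
Pow(Add(D, Function('z')(58, Add(Mul(157, Pow(18, -1)), Mul(119, Pow(-59, -1))))), -1) = Pow(Add(56145140, 58), -1) = Pow(56145198, -1) = Rational(1, 56145198)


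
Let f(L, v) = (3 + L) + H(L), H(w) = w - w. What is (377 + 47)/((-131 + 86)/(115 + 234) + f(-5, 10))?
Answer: -147976/743 ≈ -199.16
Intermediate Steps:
H(w) = 0
f(L, v) = 3 + L (f(L, v) = (3 + L) + 0 = 3 + L)
(377 + 47)/((-131 + 86)/(115 + 234) + f(-5, 10)) = (377 + 47)/((-131 + 86)/(115 + 234) + (3 - 5)) = 424/(-45/349 - 2) = 424/(-743/349) = 424*(-349/743) = -147976/743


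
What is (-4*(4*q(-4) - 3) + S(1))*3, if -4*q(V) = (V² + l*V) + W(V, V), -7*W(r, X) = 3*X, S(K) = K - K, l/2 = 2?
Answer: 396/7 ≈ 56.571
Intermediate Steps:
l = 4 (l = 2*2 = 4)
S(K) = 0
W(r, X) = -3*X/7
q(V) = -25*V/28 - V²/4 (q(V) = -((V² + 4*V) - 3*V/7)/4 = -(V² + 25*V/7)/4 = -25*V/28 - V²/4)
(-4*(4*q(-4) - 3) + S(1))*3 = (-4*(4*((1/28)*(-4)*(-25 - 7*(-4))) - 3) + 0)*3 = (-4*(4*((1/28)*(-4)*(-25 + 28)) - 3) + 0)*3 = (-4*(4*((1/28)*(-4)*3) - 3) + 0)*3 = (-4*(4*(-3/7) - 3) + 0)*3 = (-4*(-12/7 - 3) + 0)*3 = (-4*(-33/7) + 0)*3 = (132/7 + 0)*3 = (132/7)*3 = 396/7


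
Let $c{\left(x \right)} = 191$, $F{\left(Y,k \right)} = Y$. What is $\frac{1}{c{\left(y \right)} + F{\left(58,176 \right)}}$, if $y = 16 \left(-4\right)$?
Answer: $\frac{1}{249} \approx 0.0040161$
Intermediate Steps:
$y = -64$
$\frac{1}{c{\left(y \right)} + F{\left(58,176 \right)}} = \frac{1}{191 + 58} = \frac{1}{249}$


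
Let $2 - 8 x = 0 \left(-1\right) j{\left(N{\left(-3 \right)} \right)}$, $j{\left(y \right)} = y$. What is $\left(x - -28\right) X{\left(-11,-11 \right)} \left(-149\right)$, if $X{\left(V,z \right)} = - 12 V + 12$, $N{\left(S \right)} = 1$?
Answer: $-606132$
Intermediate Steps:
$x = \frac{1}{4}$ ($x = \frac{1}{4} - \frac{0 \left(-1\right) 1}{8} = \frac{1}{4} - \frac{0 \cdot 1}{8} = \frac{1}{4} - 0 = \frac{1}{4} + 0 = \frac{1}{4} \approx 0.25$)
$X{\left(V,z \right)} = 12 - 12 V$
$\left(x - -28\right) X{\left(-11,-11 \right)} \left(-149\right) = \left(\frac{1}{4} - -28\right) \left(12 - -132\right) \left(-149\right) = \left(\frac{1}{4} + 28\right) \left(12 + 132\right) \left(-149\right) = \frac{113}{4} \cdot 144 \left(-149\right) = 4068 \left(-149\right) = -606132$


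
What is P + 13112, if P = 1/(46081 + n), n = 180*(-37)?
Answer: 516888153/39421 ≈ 13112.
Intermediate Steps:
n = -6660
P = 1/39421 (P = 1/(46081 - 6660) = 1/39421 ≈ 2.5367e-5)
P + 13112 = 1/39421 + 13112 = 516888153/39421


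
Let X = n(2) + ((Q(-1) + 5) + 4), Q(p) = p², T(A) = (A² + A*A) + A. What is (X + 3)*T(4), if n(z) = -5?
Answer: 288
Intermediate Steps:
T(A) = A + 2*A² (T(A) = (A² + A²) + A = 2*A² + A = A + 2*A²)
X = 5 (X = -5 + (((-1)² + 5) + 4) = -5 + ((1 + 5) + 4) = -5 + (6 + 4) = -5 + 10 = 5)
(X + 3)*T(4) = (5 + 3)*(4*(1 + 2*4)) = 8*(4*(1 + 8)) = 8*(4*9) = 8*36 = 288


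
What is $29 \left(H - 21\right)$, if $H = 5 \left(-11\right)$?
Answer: $-2204$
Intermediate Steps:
$H = -55$
$29 \left(H - 21\right) = 29 \left(-55 - 21\right) = 29 \left(-76\right) = -2204$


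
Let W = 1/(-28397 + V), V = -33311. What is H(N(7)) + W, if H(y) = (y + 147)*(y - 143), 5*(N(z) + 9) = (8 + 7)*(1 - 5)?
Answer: -1275134113/61708 ≈ -20664.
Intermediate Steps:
N(z) = -21 (N(z) = -9 + ((8 + 7)*(1 - 5))/5 = -9 + (15*(-4))/5 = -9 + (1/5)*(-60) = -9 - 12 = -21)
H(y) = (-143 + y)*(147 + y) (H(y) = (147 + y)*(-143 + y) = (-143 + y)*(147 + y))
W = -1/61708 (W = 1/(-28397 - 33311) = 1/(-61708) = -1/61708 ≈ -1.6205e-5)
H(N(7)) + W = (-21021 + (-21)**2 + 4*(-21)) - 1/61708 = (-21021 + 441 - 84) - 1/61708 = -20664 - 1/61708 = -1275134113/61708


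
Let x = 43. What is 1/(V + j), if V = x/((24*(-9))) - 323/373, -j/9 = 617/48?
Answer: -161136/18813035 ≈ -0.0085651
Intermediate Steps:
j = -1851/16 (j = -5553/48 = -9*617/48 = -1851/16 ≈ -115.69)
V = -85807/80568 (V = 43/((24*(-9))) - 323/373 = 43/(-216) - 323*1/373 = 43*(-1/216) - 323/373 = -43/216 - 323/373 = -85807/80568 ≈ -1.0650)
1/(V + j) = 1/(-85807/80568 - 1851/16) = 1/(-18813035/161136) = -161136/18813035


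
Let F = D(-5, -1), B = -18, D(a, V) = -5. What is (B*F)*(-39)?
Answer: -3510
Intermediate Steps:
F = -5
(B*F)*(-39) = -18*(-5)*(-39) = 90*(-39) = -3510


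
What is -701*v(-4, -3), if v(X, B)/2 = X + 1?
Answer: 4206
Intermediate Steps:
v(X, B) = 2 + 2*X (v(X, B) = 2*(X + 1) = 2*(1 + X) = 2 + 2*X)
-701*v(-4, -3) = -701*(2 + 2*(-4)) = -701*(2 - 8) = -701*(-6) = 4206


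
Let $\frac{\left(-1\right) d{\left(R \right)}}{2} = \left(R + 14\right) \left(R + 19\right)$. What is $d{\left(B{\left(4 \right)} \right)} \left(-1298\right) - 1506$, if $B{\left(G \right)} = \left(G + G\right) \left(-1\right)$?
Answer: $169830$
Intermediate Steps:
$B{\left(G \right)} = - 2 G$ ($B{\left(G \right)} = 2 G \left(-1\right) = - 2 G$)
$d{\left(R \right)} = - 2 \left(14 + R\right) \left(19 + R\right)$ ($d{\left(R \right)} = - 2 \left(R + 14\right) \left(R + 19\right) = - 2 \left(14 + R\right) \left(19 + R\right)$)
$d{\left(B{\left(4 \right)} \right)} \left(-1298\right) - 1506 = \left(-532 - 66 \left(\left(-2\right) 4\right) - 2 \left(\left(-2\right) 4\right)^{2}\right) \left(-1298\right) - 1506 = \left(-532 - -528 - 2 \left(-8\right)^{2}\right) \left(-1298\right) - 1506 = \left(-532 + 528 - 128\right) \left(-1298\right) - 1506 = \left(-132\right) \left(-1298\right) - 1506 = 171336 - 1506 = 169830$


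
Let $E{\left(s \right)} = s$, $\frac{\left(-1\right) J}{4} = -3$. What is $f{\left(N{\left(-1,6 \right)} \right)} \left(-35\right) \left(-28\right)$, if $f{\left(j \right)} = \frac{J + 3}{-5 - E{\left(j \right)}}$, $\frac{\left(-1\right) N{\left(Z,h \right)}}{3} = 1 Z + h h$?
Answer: $147$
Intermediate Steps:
$J = 12$ ($J = \left(-4\right) \left(-3\right) = 12$)
$N{\left(Z,h \right)} = - 3 Z - 3 h^{2}$ ($N{\left(Z,h \right)} = - 3 \left(1 Z + h h\right) = - 3 \left(Z + h^{2}\right) = - 3 Z - 3 h^{2}$)
$f{\left(j \right)} = \frac{15}{-5 - j}$ ($f{\left(j \right)} = \frac{12 + 3}{-5 + \left(0 - j\right)} = \frac{15}{-5 - j}$)
$f{\left(N{\left(-1,6 \right)} \right)} \left(-35\right) \left(-28\right) = - \frac{15}{5 - \left(-3 + 3 \cdot 6^{2}\right)} \left(-35\right) \left(-28\right) = - \frac{15}{5 + \left(3 - 108\right)} \left(-35\right) \left(-28\right) = - \frac{15}{5 - 105} \left(-35\right) \left(-28\right) = - \frac{15}{-100} \left(-35\right) \left(-28\right) = \left(-15\right) \left(- \frac{1}{100}\right) \left(-35\right) \left(-28\right) = \frac{3}{20} \left(-35\right) \left(-28\right) = \left(- \frac{21}{4}\right) \left(-28\right) = 147$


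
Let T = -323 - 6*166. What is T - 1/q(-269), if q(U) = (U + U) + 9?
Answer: -697750/529 ≈ -1319.0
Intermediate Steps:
q(U) = 9 + 2*U (q(U) = 2*U + 9 = 9 + 2*U)
T = -1319 (T = -323 - 996 = -1319)
T - 1/q(-269) = -1319 - 1/(9 + 2*(-269)) = -1319 - 1/(9 - 538) = -1319 - 1/(-529) = -1319 - 1*(-1/529) = -1319 + 1/529 = -697750/529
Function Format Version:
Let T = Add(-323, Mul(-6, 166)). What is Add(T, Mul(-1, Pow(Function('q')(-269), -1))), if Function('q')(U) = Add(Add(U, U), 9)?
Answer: Rational(-697750, 529) ≈ -1319.0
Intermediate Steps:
Function('q')(U) = Add(9, Mul(2, U)) (Function('q')(U) = Add(Mul(2, U), 9) = Add(9, Mul(2, U)))
T = -1319 (T = Add(-323, -996) = -1319)
Add(T, Mul(-1, Pow(Function('q')(-269), -1))) = Add(-1319, Mul(-1, Pow(Add(9, Mul(2, -269)), -1))) = Add(-1319, Mul(-1, Pow(Add(9, -538), -1))) = Add(-1319, Mul(-1, Pow(-529, -1))) = Add(-1319, Mul(-1, Rational(-1, 529))) = Add(-1319, Rational(1, 529)) = Rational(-697750, 529)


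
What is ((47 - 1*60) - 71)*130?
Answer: -10920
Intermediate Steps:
((47 - 1*60) - 71)*130 = ((47 - 60) - 71)*130 = (-13 - 71)*130 = -84*130 = -10920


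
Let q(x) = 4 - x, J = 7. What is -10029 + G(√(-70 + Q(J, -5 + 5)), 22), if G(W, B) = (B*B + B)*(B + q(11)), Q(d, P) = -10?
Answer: -2439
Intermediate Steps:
G(W, B) = (-7 + B)*(B + B²) (G(W, B) = (B*B + B)*(B + (4 - 1*11)) = (B² + B)*(B + (4 - 11)) = (B + B²)*(B - 7) = (B + B²)*(-7 + B) = (-7 + B)*(B + B²))
-10029 + G(√(-70 + Q(J, -5 + 5)), 22) = -10029 + 22*(-7 + 22² - 6*22) = -10029 + 22*(-7 + 484 - 132) = -10029 + 22*345 = -10029 + 7590 = -2439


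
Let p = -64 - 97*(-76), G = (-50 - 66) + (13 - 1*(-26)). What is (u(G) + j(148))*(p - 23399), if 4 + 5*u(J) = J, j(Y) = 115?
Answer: -7948954/5 ≈ -1.5898e+6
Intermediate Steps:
G = -77 (G = -116 + (13 + 26) = -116 + 39 = -77)
u(J) = -⅘ + J/5
p = 7308 (p = -64 + 7372 = 7308)
(u(G) + j(148))*(p - 23399) = ((-⅘ + (⅕)*(-77)) + 115)*(7308 - 23399) = ((-⅘ - 77/5) + 115)*(-16091) = (-81/5 + 115)*(-16091) = (494/5)*(-16091) = -7948954/5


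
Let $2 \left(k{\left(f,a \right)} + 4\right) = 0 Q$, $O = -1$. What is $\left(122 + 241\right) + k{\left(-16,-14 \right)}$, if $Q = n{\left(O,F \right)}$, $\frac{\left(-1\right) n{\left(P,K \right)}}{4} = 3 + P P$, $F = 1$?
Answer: $359$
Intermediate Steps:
$n{\left(P,K \right)} = -12 - 4 P^{2}$ ($n{\left(P,K \right)} = - 4 \left(3 + P P\right) = - 4 \left(3 + P^{2}\right) = -12 - 4 P^{2}$)
$Q = -16$ ($Q = -12 - 4 \left(-1\right)^{2} = -12 - 4 = -16$)
$k{\left(f,a \right)} = -4$ ($k{\left(f,a \right)} = -4 + \frac{0 \left(-16\right)}{2} = -4 + \frac{1}{2} \cdot 0 = -4 + 0 = -4$)
$\left(122 + 241\right) + k{\left(-16,-14 \right)} = \left(122 + 241\right) - 4 = 363 - 4 = 359$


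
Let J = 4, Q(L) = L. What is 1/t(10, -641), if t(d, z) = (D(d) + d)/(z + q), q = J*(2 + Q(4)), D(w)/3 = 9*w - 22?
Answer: -617/214 ≈ -2.8832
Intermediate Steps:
D(w) = -66 + 27*w (D(w) = 3*(9*w - 22) = 3*(-22 + 9*w) = -66 + 27*w)
q = 24 (q = 4*(2 + 4) = 4*6 = 24)
t(d, z) = (-66 + 28*d)/(24 + z) (t(d, z) = ((-66 + 27*d) + d)/(z + 24) = (-66 + 28*d)/(24 + z))
1/t(10, -641) = 1/(2*(-33 + 14*10)/(24 - 641)) = 1/(2*(-33 + 140)/(-617)) = 1/(2*(-1/617)*107) = 1/(-214/617) = -617/214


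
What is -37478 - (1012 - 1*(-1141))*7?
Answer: -52549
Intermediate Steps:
-37478 - (1012 - 1*(-1141))*7 = -37478 - (1012 + 1141)*7 = -37478 - 2153*7 = -37478 - 1*15071 = -37478 - 15071 = -52549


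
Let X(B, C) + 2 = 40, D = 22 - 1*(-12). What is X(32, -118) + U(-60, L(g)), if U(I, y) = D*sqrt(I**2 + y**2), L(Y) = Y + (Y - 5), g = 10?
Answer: 38 + 510*sqrt(17) ≈ 2140.8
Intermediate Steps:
D = 34 (D = 22 + 12 = 34)
X(B, C) = 38 (X(B, C) = -2 + 40 = 38)
L(Y) = -5 + 2*Y (L(Y) = Y + (-5 + Y) = -5 + 2*Y)
U(I, y) = 34*sqrt(I**2 + y**2)
X(32, -118) + U(-60, L(g)) = 38 + 34*sqrt((-60)**2 + (-5 + 2*10)**2) = 38 + 34*sqrt(3600 + (-5 + 20)**2) = 38 + 34*sqrt(3600 + 15**2) = 38 + 34*sqrt(3600 + 225) = 38 + 34*sqrt(3825) = 38 + 34*(15*sqrt(17)) = 38 + 510*sqrt(17)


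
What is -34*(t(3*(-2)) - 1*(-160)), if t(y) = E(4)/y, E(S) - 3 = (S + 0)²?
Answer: -15997/3 ≈ -5332.3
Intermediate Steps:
E(S) = 3 + S² (E(S) = 3 + (S + 0)² = 3 + S²)
t(y) = 19/y (t(y) = (3 + 4²)/y = (3 + 16)/y = 19/y)
-34*(t(3*(-2)) - 1*(-160)) = -34*(19/((3*(-2))) - 1*(-160)) = -34*(19/(-6) + 160) = -34*(19*(-⅙) + 160) = -34*(-19/6 + 160) = -34*941/6 = -15997/3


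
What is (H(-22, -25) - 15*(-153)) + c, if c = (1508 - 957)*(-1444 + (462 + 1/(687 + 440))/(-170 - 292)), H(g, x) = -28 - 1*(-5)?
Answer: -413375064653/520674 ≈ -7.9392e+5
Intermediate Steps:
H(g, x) = -23 (H(g, x) = -28 + 5 = -23)
c = -414558035981/520674 (c = 551*(-1444 + (462 + 1/1127)/(-462)) = 551*(-1444 + (462 + 1/1127)*(-1/462)) = 551*(-1444 + (520675/1127)*(-1/462)) = 551*(-1444 - 520675/520674) = 551*(-752373931/520674) = -414558035981/520674 ≈ -7.9620e+5)
(H(-22, -25) - 15*(-153)) + c = (-23 - 15*(-153)) - 414558035981/520674 = (-23 + 2295) - 414558035981/520674 = 2272 - 414558035981/520674 = -413375064653/520674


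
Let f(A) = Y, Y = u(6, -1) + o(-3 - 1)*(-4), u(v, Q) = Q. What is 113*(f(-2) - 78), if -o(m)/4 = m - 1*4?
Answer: -23391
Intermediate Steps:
o(m) = 16 - 4*m (o(m) = -4*(m - 1*4) = -4*(m - 4) = -4*(-4 + m) = 16 - 4*m)
Y = -129 (Y = -1 + (16 - 4*(-3 - 1))*(-4) = -1 + (16 - 4*(-4))*(-4) = -1 + (16 + 16)*(-4) = -1 + 32*(-4) = -1 - 128 = -129)
f(A) = -129
113*(f(-2) - 78) = 113*(-129 - 78) = 113*(-207) = -23391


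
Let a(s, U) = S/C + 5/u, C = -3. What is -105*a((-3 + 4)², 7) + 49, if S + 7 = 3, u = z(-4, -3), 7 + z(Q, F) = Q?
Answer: -476/11 ≈ -43.273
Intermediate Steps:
z(Q, F) = -7 + Q
u = -11 (u = -7 - 4 = -11)
S = -4 (S = -7 + 3 = -4)
a(s, U) = 29/33 (a(s, U) = -4/(-3) + 5/(-11) = -4*(-⅓) + 5*(-1/11) = 4/3 - 5/11 = 29/33)
-105*a((-3 + 4)², 7) + 49 = -105*29/33 + 49 = -1015/11 + 49 = -476/11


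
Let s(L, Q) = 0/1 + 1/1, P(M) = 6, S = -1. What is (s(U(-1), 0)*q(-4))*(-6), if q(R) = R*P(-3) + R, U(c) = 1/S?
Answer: 168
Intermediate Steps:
U(c) = -1 (U(c) = 1/(-1) = -1)
q(R) = 7*R (q(R) = R*6 + R = 6*R + R = 7*R)
s(L, Q) = 1 (s(L, Q) = 0*1 + 1*1 = 0 + 1 = 1)
(s(U(-1), 0)*q(-4))*(-6) = (1*(7*(-4)))*(-6) = (1*(-28))*(-6) = -28*(-6) = 168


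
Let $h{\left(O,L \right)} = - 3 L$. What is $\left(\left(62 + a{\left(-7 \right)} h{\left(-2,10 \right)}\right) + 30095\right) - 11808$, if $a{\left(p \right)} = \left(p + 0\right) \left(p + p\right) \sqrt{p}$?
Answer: $18349 - 2940 i \sqrt{7} \approx 18349.0 - 7778.5 i$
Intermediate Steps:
$a{\left(p \right)} = 2 p^{\frac{5}{2}}$ ($a{\left(p \right)} = p 2 p \sqrt{p} = 2 p^{2} \sqrt{p} = 2 p^{\frac{5}{2}}$)
$\left(\left(62 + a{\left(-7 \right)} h{\left(-2,10 \right)}\right) + 30095\right) - 11808 = \left(\left(62 + 2 \left(-7\right)^{\frac{5}{2}} \left(\left(-3\right) 10\right)\right) + 30095\right) - 11808 = \left(\left(62 + 2 \cdot 49 i \sqrt{7} \left(-30\right)\right) + 30095\right) - 11808 = \left(\left(62 + 98 i \sqrt{7} \left(-30\right)\right) + 30095\right) - 11808 = \left(\left(62 - 2940 i \sqrt{7}\right) + 30095\right) - 11808 = \left(30157 - 2940 i \sqrt{7}\right) - 11808 = 18349 - 2940 i \sqrt{7}$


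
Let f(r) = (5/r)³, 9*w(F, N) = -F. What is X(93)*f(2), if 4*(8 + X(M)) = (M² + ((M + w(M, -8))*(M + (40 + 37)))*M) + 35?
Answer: 41112875/8 ≈ 5.1391e+6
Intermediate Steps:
w(F, N) = -F/9 (w(F, N) = (-F)/9 = -F/9)
X(M) = ¾ + M²/4 + 2*M²*(77 + M)/9 (X(M) = -8 + ((M² + ((M - M/9)*(M + (40 + 37)))*M) + 35)/4 = -8 + ((M² + ((8*M/9)*(M + 77))*M) + 35)/4 = -8 + ((M² + ((8*M/9)*(77 + M))*M) + 35)/4 = -8 + ((M² + (8*M*(77 + M)/9)*M) + 35)/4 = -8 + ((M² + 8*M²*(77 + M)/9) + 35)/4 = -8 + (35 + M² + 8*M²*(77 + M)/9)/4 = -8 + (35/4 + M²/4 + 2*M²*(77 + M)/9) = ¾ + M²/4 + 2*M²*(77 + M)/9)
f(r) = 125/r³
X(93)*f(2) = (¾ + (2/9)*93³ + (625/36)*93²)*(125/2³) = (¾ + (2/9)*804357 + (625/36)*8649)*(125*(⅛)) = (¾ + 178746 + 600625/4)*(125/8) = 328903*(125/8) = 41112875/8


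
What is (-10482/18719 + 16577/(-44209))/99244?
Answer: -1635737/173634673588 ≈ -9.4206e-6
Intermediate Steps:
(-10482/18719 + 16577/(-44209))/99244 = (-10482*1/18719 + 16577*(-1/44209))*(1/99244) = (-10482/18719 - 1507/4019)*(1/99244) = -70336691/75231661*1/99244 = -1635737/173634673588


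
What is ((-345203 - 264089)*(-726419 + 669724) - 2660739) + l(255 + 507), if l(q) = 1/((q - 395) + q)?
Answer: 38996957447930/1129 ≈ 3.4541e+10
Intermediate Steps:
l(q) = 1/(-395 + 2*q) (l(q) = 1/((-395 + q) + q) = 1/(-395 + 2*q))
((-345203 - 264089)*(-726419 + 669724) - 2660739) + l(255 + 507) = ((-345203 - 264089)*(-726419 + 669724) - 2660739) + 1/(-395 + 2*(255 + 507)) = (-609292*(-56695) - 2660739) + 1/(-395 + 2*762) = (34543809940 - 2660739) + 1/(-395 + 1524) = 34541149201 + 1/1129 = 38996957447930/1129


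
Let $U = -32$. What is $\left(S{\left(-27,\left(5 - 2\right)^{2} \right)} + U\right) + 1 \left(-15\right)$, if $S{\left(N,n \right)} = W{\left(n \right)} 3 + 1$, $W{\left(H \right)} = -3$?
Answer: $-55$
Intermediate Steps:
$S{\left(N,n \right)} = -8$ ($S{\left(N,n \right)} = \left(-3\right) 3 + 1 = -9 + 1 = -8$)
$\left(S{\left(-27,\left(5 - 2\right)^{2} \right)} + U\right) + 1 \left(-15\right) = \left(-8 - 32\right) + 1 \left(-15\right) = -40 - 15 = -55$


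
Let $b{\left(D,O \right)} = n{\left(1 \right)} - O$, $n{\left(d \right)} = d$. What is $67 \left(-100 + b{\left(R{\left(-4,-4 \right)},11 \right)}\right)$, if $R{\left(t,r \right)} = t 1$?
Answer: $-7370$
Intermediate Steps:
$R{\left(t,r \right)} = t$
$b{\left(D,O \right)} = 1 - O$
$67 \left(-100 + b{\left(R{\left(-4,-4 \right)},11 \right)}\right) = 67 \left(-100 + \left(1 - 11\right)\right) = 67 \left(-100 - 10\right) = 67 \left(-110\right) = -7370$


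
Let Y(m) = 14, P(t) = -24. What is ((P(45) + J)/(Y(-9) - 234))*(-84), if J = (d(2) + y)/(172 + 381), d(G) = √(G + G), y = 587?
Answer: -3459/395 ≈ -8.7570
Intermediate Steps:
d(G) = √2*√G (d(G) = √(2*G) = √2*√G)
J = 589/553 (J = (√2*√2 + 587)/(172 + 381) = (2 + 587)/553 = 589*(1/553) = 589/553 ≈ 1.0651)
((P(45) + J)/(Y(-9) - 234))*(-84) = ((-24 + 589/553)/(14 - 234))*(-84) = -12683/553/(-220)*(-84) = -12683/553*(-1/220)*(-84) = (1153/11060)*(-84) = -3459/395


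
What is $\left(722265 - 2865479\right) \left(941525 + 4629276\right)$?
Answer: $-11939418694414$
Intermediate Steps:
$\left(722265 - 2865479\right) \left(941525 + 4629276\right) = \left(-2143214\right) 5570801 = -11939418694414$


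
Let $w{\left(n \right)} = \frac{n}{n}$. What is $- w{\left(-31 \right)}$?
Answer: $-1$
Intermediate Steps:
$w{\left(n \right)} = 1$
$- w{\left(-31 \right)} = \left(-1\right) 1 = -1$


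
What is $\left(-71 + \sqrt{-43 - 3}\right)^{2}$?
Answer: $\left(71 - i \sqrt{46}\right)^{2} \approx 4995.0 - 963.09 i$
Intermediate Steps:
$\left(-71 + \sqrt{-43 - 3}\right)^{2} = \left(-71 + \sqrt{-46}\right)^{2} = \left(-71 + i \sqrt{46}\right)^{2}$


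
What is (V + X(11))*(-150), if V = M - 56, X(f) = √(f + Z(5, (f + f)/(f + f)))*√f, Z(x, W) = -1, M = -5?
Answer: 9150 - 150*√110 ≈ 7576.8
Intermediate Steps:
X(f) = √f*√(-1 + f) (X(f) = √(f - 1)*√f = √(-1 + f)*√f = √f*√(-1 + f))
V = -61 (V = -5 - 56 = -61)
(V + X(11))*(-150) = (-61 + √11*√(-1 + 11))*(-150) = (-61 + √11*√10)*(-150) = (-61 + √110)*(-150) = 9150 - 150*√110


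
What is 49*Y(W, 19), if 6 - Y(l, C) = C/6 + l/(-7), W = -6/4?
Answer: 385/3 ≈ 128.33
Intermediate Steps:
W = -3/2 (W = -6*1/4 = -3/2 ≈ -1.5000)
Y(l, C) = 6 - C/6 + l/7 (Y(l, C) = 6 - (C/6 + l/(-7)) = 6 - (C*(1/6) + l*(-1/7)) = 6 - (C/6 - l/7) = 6 - (-l/7 + C/6) = 6 + (-C/6 + l/7) = 6 - C/6 + l/7)
49*Y(W, 19) = 49*(6 - 1/6*19 + (1/7)*(-3/2)) = 49*(6 - 19/6 - 3/14) = 49*(55/21) = 385/3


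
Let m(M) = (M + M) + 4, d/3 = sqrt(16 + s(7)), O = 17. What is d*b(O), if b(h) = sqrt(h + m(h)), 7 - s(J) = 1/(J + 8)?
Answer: 2*sqrt(2838) ≈ 106.55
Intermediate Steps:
s(J) = 7 - 1/(8 + J) (s(J) = 7 - 1/(J + 8) = 7 - 1/(8 + J))
d = 2*sqrt(1290)/5 (d = 3*sqrt(16 + (55 + 7*7)/(8 + 7)) = 3*sqrt(16 + (55 + 49)/15) = 3*sqrt(16 + (1/15)*104) = 3*sqrt(16 + 104/15) = 3*sqrt(344/15) = 3*(2*sqrt(1290)/15) = 2*sqrt(1290)/5 ≈ 14.367)
m(M) = 4 + 2*M (m(M) = 2*M + 4 = 4 + 2*M)
b(h) = sqrt(4 + 3*h) (b(h) = sqrt(h + (4 + 2*h)) = sqrt(4 + 3*h))
d*b(O) = (2*sqrt(1290)/5)*sqrt(4 + 3*17) = (2*sqrt(1290)/5)*sqrt(4 + 51) = (2*sqrt(1290)/5)*sqrt(55) = 2*sqrt(2838)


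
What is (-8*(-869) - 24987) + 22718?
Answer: 4683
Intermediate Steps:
(-8*(-869) - 24987) + 22718 = (6952 - 24987) + 22718 = -18035 + 22718 = 4683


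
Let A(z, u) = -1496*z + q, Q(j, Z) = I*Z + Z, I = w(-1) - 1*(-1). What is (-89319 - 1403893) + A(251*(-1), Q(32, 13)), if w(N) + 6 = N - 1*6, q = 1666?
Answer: -1116050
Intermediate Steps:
w(N) = -12 + N (w(N) = -6 + (N - 1*6) = -6 + (N - 6) = -6 + (-6 + N) = -12 + N)
I = -12 (I = (-12 - 1) - 1*(-1) = -13 + 1 = -12)
Q(j, Z) = -11*Z (Q(j, Z) = -12*Z + Z = -11*Z)
A(z, u) = 1666 - 1496*z (A(z, u) = -1496*z + 1666 = 1666 - 1496*z)
(-89319 - 1403893) + A(251*(-1), Q(32, 13)) = (-89319 - 1403893) + (1666 - 375496*(-1)) = -1493212 + (1666 - 1496*(-251)) = -1493212 + (1666 + 375496) = -1493212 + 377162 = -1116050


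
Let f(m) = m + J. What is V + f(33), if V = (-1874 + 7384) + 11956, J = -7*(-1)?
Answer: 17506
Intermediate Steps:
J = 7
V = 17466 (V = 5510 + 11956 = 17466)
f(m) = 7 + m (f(m) = m + 7 = 7 + m)
V + f(33) = 17466 + (7 + 33) = 17466 + 40 = 17506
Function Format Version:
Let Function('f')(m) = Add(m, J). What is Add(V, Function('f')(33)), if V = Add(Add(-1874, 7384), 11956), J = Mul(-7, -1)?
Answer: 17506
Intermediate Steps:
J = 7
V = 17466 (V = Add(5510, 11956) = 17466)
Function('f')(m) = Add(7, m) (Function('f')(m) = Add(m, 7) = Add(7, m))
Add(V, Function('f')(33)) = Add(17466, Add(7, 33)) = Add(17466, 40) = 17506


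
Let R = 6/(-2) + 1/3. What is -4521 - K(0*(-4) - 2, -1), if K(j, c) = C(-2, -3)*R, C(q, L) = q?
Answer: -13579/3 ≈ -4526.3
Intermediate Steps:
R = -8/3 (R = 6*(-½) + 1*(⅓) = -3 + ⅓ = -8/3 ≈ -2.6667)
K(j, c) = 16/3 (K(j, c) = -2*(-8/3) = 16/3)
-4521 - K(0*(-4) - 2, -1) = -4521 - 1*16/3 = -4521 - 16/3 = -13579/3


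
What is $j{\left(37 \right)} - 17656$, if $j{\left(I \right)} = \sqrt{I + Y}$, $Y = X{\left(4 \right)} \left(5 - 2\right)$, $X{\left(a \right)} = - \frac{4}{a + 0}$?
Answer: $-17656 + \sqrt{34} \approx -17650.0$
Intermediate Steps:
$X{\left(a \right)} = - \frac{4}{a}$
$Y = -3$ ($Y = - \frac{4}{4} \left(5 - 2\right) = \left(-4\right) \frac{1}{4} \cdot 3 = \left(-1\right) 3 = -3$)
$j{\left(I \right)} = \sqrt{-3 + I}$ ($j{\left(I \right)} = \sqrt{I - 3} = \sqrt{-3 + I}$)
$j{\left(37 \right)} - 17656 = \sqrt{-3 + 37} - 17656 = \sqrt{34} - 17656 = -17656 + \sqrt{34}$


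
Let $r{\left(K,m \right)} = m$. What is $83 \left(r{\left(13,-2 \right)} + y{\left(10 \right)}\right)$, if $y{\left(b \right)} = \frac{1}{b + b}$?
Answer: $- \frac{3237}{20} \approx -161.85$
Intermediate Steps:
$y{\left(b \right)} = \frac{1}{2 b}$
$83 \left(r{\left(13,-2 \right)} + y{\left(10 \right)}\right) = 83 \left(-2 + \frac{1}{2 \cdot 10}\right) = 83 \left(-2 + \frac{1}{2} \cdot \frac{1}{10}\right) = 83 \left(-2 + \frac{1}{20}\right) = 83 \left(- \frac{39}{20}\right) = - \frac{3237}{20}$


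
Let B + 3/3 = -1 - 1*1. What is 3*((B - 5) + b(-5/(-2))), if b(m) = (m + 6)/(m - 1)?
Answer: -7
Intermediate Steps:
B = -3 (B = -1 + (-1 - 1*1) = -1 + (-1 - 1) = -1 - 2 = -3)
b(m) = (6 + m)/(-1 + m)
3*((B - 5) + b(-5/(-2))) = 3*((-3 - 5) + (6 - 5/(-2))/(-1 - 5/(-2))) = 3*(-8 + (6 - 5*(-½))/(-1 - 5*(-½))) = 3*(-8 + (6 + 5/2)/(-1 + 5/2)) = 3*(-8 + (17/2)/(3/2)) = 3*(-8 + (⅔)*(17/2)) = 3*(-8 + 17/3) = 3*(-7/3) = -7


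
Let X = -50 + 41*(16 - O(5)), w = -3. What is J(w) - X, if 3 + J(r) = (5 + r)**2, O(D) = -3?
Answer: -728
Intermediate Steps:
J(r) = -3 + (5 + r)**2
X = 729 (X = -50 + 41*(16 - 1*(-3)) = -50 + 41*(16 + 3) = -50 + 41*19 = -50 + 779 = 729)
J(w) - X = (-3 + (5 - 3)**2) - 1*729 = (-3 + 2**2) - 729 = (-3 + 4) - 729 = 1 - 729 = -728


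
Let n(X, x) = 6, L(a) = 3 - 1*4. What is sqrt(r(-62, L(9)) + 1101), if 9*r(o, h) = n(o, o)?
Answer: sqrt(9915)/3 ≈ 33.191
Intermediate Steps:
L(a) = -1 (L(a) = 3 - 4 = -1)
r(o, h) = 2/3 (r(o, h) = (1/9)*6 = 2/3)
sqrt(r(-62, L(9)) + 1101) = sqrt(2/3 + 1101) = sqrt(3305/3) = sqrt(9915)/3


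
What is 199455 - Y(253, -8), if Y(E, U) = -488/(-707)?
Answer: 141014197/707 ≈ 1.9945e+5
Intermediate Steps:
Y(E, U) = 488/707 (Y(E, U) = -488*(-1/707) = 488/707)
199455 - Y(253, -8) = 199455 - 1*488/707 = 199455 - 488/707 = 141014197/707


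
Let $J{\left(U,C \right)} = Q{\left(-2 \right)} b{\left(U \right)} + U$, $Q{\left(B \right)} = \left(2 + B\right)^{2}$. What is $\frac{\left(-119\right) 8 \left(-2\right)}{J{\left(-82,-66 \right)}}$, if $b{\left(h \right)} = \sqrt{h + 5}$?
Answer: $- \frac{952}{41} \approx -23.22$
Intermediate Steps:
$b{\left(h \right)} = \sqrt{5 + h}$
$J{\left(U,C \right)} = U$ ($J{\left(U,C \right)} = \left(2 - 2\right)^{2} \sqrt{5 + U} + U = 0^{2} \sqrt{5 + U} + U = 0 \sqrt{5 + U} + U = 0 + U = U$)
$\frac{\left(-119\right) 8 \left(-2\right)}{J{\left(-82,-66 \right)}} = \frac{\left(-119\right) 8 \left(-2\right)}{-82} = \left(-119\right) \left(-16\right) \left(- \frac{1}{82}\right) = 1904 \left(- \frac{1}{82}\right) = - \frac{952}{41}$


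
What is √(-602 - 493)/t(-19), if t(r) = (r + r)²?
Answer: I*√1095/1444 ≈ 0.022916*I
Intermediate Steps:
t(r) = 4*r² (t(r) = (2*r)² = 4*r²)
√(-602 - 493)/t(-19) = √(-602 - 493)/((4*(-19)²)) = √(-1095)/((4*361)) = (I*√1095)/1444 = (I*√1095)*(1/1444) = I*√1095/1444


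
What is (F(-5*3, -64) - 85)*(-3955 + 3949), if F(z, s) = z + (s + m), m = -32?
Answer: 1176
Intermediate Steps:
F(z, s) = -32 + s + z (F(z, s) = z + (s - 32) = z + (-32 + s) = -32 + s + z)
(F(-5*3, -64) - 85)*(-3955 + 3949) = ((-32 - 64 - 5*3) - 85)*(-3955 + 3949) = ((-32 - 64 - 15) - 85)*(-6) = (-111 - 85)*(-6) = -196*(-6) = 1176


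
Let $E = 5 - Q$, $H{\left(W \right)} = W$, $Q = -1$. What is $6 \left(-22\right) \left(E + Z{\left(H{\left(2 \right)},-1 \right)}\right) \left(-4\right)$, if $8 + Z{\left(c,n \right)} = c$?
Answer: $0$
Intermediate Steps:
$E = 6$ ($E = 5 - -1 = 5 + 1 = 6$)
$Z{\left(c,n \right)} = -8 + c$
$6 \left(-22\right) \left(E + Z{\left(H{\left(2 \right)},-1 \right)}\right) \left(-4\right) = 6 \left(-22\right) \left(6 + \left(-8 + 2\right)\right) \left(-4\right) = - 132 \left(6 - 6\right) \left(-4\right) = - 132 \cdot 0 \left(-4\right) = \left(-132\right) 0 = 0$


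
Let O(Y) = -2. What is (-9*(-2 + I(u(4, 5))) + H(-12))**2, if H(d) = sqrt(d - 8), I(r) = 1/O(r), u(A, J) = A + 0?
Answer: 1945/4 + 90*I*sqrt(5) ≈ 486.25 + 201.25*I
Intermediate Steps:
u(A, J) = A
I(r) = -1/2 (I(r) = 1/(-2) = -1/2)
H(d) = sqrt(-8 + d)
(-9*(-2 + I(u(4, 5))) + H(-12))**2 = (-9*(-2 - 1/2) + sqrt(-8 - 12))**2 = (-9*(-5/2) + sqrt(-20))**2 = (45/2 + 2*I*sqrt(5))**2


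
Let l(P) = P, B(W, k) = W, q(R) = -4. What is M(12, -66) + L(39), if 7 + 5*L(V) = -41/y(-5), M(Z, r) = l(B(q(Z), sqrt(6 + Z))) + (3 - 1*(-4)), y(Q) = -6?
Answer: 89/30 ≈ 2.9667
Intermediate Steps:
M(Z, r) = 3 (M(Z, r) = -4 + (3 - 1*(-4)) = -4 + (3 + 4) = -4 + 7 = 3)
L(V) = -1/30 (L(V) = -7/5 + (-41/(-6))/5 = -7/5 + (-41*(-1/6))/5 = -7/5 + (1/5)*(41/6) = -7/5 + 41/30 = -1/30)
M(12, -66) + L(39) = 3 - 1/30 = 89/30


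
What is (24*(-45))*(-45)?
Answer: 48600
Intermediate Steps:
(24*(-45))*(-45) = -1080*(-45) = 48600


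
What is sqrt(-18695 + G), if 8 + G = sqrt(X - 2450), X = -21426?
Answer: sqrt(-18703 + 2*I*sqrt(5969)) ≈ 0.5649 + 136.76*I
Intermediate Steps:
G = -8 + 2*I*sqrt(5969) (G = -8 + sqrt(-21426 - 2450) = -8 + sqrt(-23876) = -8 + 2*I*sqrt(5969) ≈ -8.0 + 154.52*I)
sqrt(-18695 + G) = sqrt(-18695 + (-8 + 2*I*sqrt(5969))) = sqrt(-18703 + 2*I*sqrt(5969))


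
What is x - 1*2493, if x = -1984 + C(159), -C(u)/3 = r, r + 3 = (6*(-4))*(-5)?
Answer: -4828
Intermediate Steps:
r = 117 (r = -3 + (6*(-4))*(-5) = -3 - 24*(-5) = -3 + 120 = 117)
C(u) = -351 (C(u) = -3*117 = -351)
x = -2335 (x = -1984 - 351 = -2335)
x - 1*2493 = -2335 - 1*2493 = -2335 - 2493 = -4828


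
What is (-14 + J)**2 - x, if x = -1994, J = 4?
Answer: 2094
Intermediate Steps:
(-14 + J)**2 - x = (-14 + 4)**2 - 1*(-1994) = (-10)**2 + 1994 = 100 + 1994 = 2094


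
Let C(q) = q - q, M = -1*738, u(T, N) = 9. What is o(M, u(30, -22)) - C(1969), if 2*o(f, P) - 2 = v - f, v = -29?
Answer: 711/2 ≈ 355.50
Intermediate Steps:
M = -738
C(q) = 0
o(f, P) = -27/2 - f/2 (o(f, P) = 1 + (-29 - f)/2 = 1 + (-29/2 - f/2) = -27/2 - f/2)
o(M, u(30, -22)) - C(1969) = (-27/2 - 1/2*(-738)) - 1*0 = (-27/2 + 369) + 0 = 711/2 + 0 = 711/2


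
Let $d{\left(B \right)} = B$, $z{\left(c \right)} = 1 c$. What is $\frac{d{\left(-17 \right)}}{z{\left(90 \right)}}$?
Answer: $- \frac{17}{90} \approx -0.18889$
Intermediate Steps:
$z{\left(c \right)} = c$
$\frac{d{\left(-17 \right)}}{z{\left(90 \right)}} = - \frac{17}{90}$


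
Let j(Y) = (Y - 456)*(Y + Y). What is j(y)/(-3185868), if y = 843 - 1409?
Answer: -41318/113781 ≈ -0.36314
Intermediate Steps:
y = -566
j(Y) = 2*Y*(-456 + Y) (j(Y) = (-456 + Y)*(2*Y) = 2*Y*(-456 + Y))
j(y)/(-3185868) = (2*(-566)*(-456 - 566))/(-3185868) = (2*(-566)*(-1022))*(-1/3185868) = 1156904*(-1/3185868) = -41318/113781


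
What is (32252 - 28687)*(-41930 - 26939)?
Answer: -245517985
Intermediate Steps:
(32252 - 28687)*(-41930 - 26939) = 3565*(-68869) = -245517985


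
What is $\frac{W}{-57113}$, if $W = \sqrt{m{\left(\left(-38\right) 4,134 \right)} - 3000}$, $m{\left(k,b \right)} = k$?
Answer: $- \frac{4 i \sqrt{197}}{57113} \approx - 0.00098301 i$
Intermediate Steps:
$W = 4 i \sqrt{197}$ ($W = \sqrt{\left(-38\right) 4 - 3000} = \sqrt{-152 - 3000} = \sqrt{-3152} = 4 i \sqrt{197} \approx 56.143 i$)
$\frac{W}{-57113} = \frac{4 i \sqrt{197}}{-57113} = 4 i \sqrt{197} \left(- \frac{1}{57113}\right) = - \frac{4 i \sqrt{197}}{57113}$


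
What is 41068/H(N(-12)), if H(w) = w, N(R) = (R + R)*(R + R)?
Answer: 10267/144 ≈ 71.299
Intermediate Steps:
N(R) = 4*R**2 (N(R) = (2*R)*(2*R) = 4*R**2)
41068/H(N(-12)) = 41068/((4*(-12)**2)) = 41068/((4*144)) = 41068/576 = 41068*(1/576) = 10267/144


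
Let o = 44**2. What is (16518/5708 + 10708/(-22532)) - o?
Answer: -31085379963/16076582 ≈ -1933.6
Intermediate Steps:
o = 1936
(16518/5708 + 10708/(-22532)) - o = (16518/5708 + 10708/(-22532)) - 1*1936 = (16518*(1/5708) + 10708*(-1/22532)) - 1936 = (8259/2854 - 2677/5633) - 1936 = 38882789/16076582 - 1936 = -31085379963/16076582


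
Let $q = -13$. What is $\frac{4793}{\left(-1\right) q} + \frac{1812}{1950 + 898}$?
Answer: $\frac{3418505}{9256} \approx 369.33$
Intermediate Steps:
$\frac{4793}{\left(-1\right) q} + \frac{1812}{1950 + 898} = \frac{4793}{\left(-1\right) \left(-13\right)} + \frac{1812}{1950 + 898} = \frac{4793}{13} + \frac{1812}{2848} = 4793 \cdot \frac{1}{13} + 1812 \cdot \frac{1}{2848} = \frac{4793}{13} + \frac{453}{712} = \frac{3418505}{9256}$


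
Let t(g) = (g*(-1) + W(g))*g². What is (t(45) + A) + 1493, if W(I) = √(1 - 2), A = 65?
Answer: -89567 + 2025*I ≈ -89567.0 + 2025.0*I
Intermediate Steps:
W(I) = I (W(I) = √(-1) = I)
t(g) = g²*(I - g) (t(g) = (g*(-1) + I)*g² = (-g + I)*g² = (I - g)*g² = g²*(I - g))
(t(45) + A) + 1493 = (45²*(I - 1*45) + 65) + 1493 = (2025*(I - 45) + 65) + 1493 = (2025*(-45 + I) + 65) + 1493 = ((-91125 + 2025*I) + 65) + 1493 = (-91060 + 2025*I) + 1493 = -89567 + 2025*I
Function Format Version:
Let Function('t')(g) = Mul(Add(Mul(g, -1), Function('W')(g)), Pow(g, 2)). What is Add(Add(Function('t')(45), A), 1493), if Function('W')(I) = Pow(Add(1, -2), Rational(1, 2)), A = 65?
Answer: Add(-89567, Mul(2025, I)) ≈ Add(-89567., Mul(2025.0, I))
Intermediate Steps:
Function('W')(I) = I (Function('W')(I) = Pow(-1, Rational(1, 2)) = I)
Function('t')(g) = Mul(Pow(g, 2), Add(I, Mul(-1, g))) (Function('t')(g) = Mul(Add(Mul(g, -1), I), Pow(g, 2)) = Mul(Add(Mul(-1, g), I), Pow(g, 2)) = Mul(Add(I, Mul(-1, g)), Pow(g, 2)) = Mul(Pow(g, 2), Add(I, Mul(-1, g))))
Add(Add(Function('t')(45), A), 1493) = Add(Add(Mul(Pow(45, 2), Add(I, Mul(-1, 45))), 65), 1493) = Add(Add(Mul(2025, Add(I, -45)), 65), 1493) = Add(Add(Mul(2025, Add(-45, I)), 65), 1493) = Add(Add(Add(-91125, Mul(2025, I)), 65), 1493) = Add(Add(-91060, Mul(2025, I)), 1493) = Add(-89567, Mul(2025, I))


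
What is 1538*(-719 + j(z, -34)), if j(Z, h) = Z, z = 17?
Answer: -1079676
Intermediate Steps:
1538*(-719 + j(z, -34)) = 1538*(-719 + 17) = 1538*(-702) = -1079676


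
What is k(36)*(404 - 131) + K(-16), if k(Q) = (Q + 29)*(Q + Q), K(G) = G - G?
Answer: 1277640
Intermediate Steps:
K(G) = 0
k(Q) = 2*Q*(29 + Q) (k(Q) = (29 + Q)*(2*Q) = 2*Q*(29 + Q))
k(36)*(404 - 131) + K(-16) = (2*36*(29 + 36))*(404 - 131) + 0 = (2*36*65)*273 + 0 = 4680*273 + 0 = 1277640 + 0 = 1277640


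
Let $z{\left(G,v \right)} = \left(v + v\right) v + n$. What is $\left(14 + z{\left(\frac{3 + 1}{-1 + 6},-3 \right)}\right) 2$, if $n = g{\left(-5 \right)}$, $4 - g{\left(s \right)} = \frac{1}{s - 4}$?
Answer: $\frac{650}{9} \approx 72.222$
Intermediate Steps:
$g{\left(s \right)} = 4 - \frac{1}{-4 + s}$ ($g{\left(s \right)} = 4 - \frac{1}{s - 4} = 4 - \frac{1}{-4 + s}$)
$n = \frac{37}{9}$ ($n = \frac{-17 + 4 \left(-5\right)}{-4 - 5} = \frac{-17 - 20}{-9} = \left(- \frac{1}{9}\right) \left(-37\right) = \frac{37}{9} \approx 4.1111$)
$z{\left(G,v \right)} = \frac{37}{9} + 2 v^{2}$ ($z{\left(G,v \right)} = \left(v + v\right) v + \frac{37}{9} = 2 v v + \frac{37}{9} = 2 v^{2} + \frac{37}{9} = \frac{37}{9} + 2 v^{2}$)
$\left(14 + z{\left(\frac{3 + 1}{-1 + 6},-3 \right)}\right) 2 = \left(14 + \left(\frac{37}{9} + 2 \left(-3\right)^{2}\right)\right) 2 = \left(14 + \left(\frac{37}{9} + 2 \cdot 9\right)\right) 2 = \left(14 + \left(\frac{37}{9} + 18\right)\right) 2 = \left(14 + \frac{199}{9}\right) 2 = \frac{325}{9} \cdot 2 = \frac{650}{9}$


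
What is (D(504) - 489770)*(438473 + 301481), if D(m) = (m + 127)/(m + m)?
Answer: -182653030916833/504 ≈ -3.6241e+11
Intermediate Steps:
D(m) = (127 + m)/(2*m) (D(m) = (127 + m)/((2*m)) = (127 + m)*(1/(2*m)) = (127 + m)/(2*m))
(D(504) - 489770)*(438473 + 301481) = ((1/2)*(127 + 504)/504 - 489770)*(438473 + 301481) = ((1/2)*(1/504)*631 - 489770)*739954 = (631/1008 - 489770)*739954 = -493687529/1008*739954 = -182653030916833/504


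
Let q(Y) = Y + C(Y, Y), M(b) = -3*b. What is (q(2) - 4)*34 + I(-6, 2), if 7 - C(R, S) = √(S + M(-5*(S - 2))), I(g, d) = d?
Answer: 172 - 34*√2 ≈ 123.92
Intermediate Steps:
C(R, S) = 7 - √(-30 + 16*S) (C(R, S) = 7 - √(S - (-15)*(S - 2)) = 7 - √(S - (-15)*(-2 + S)) = 7 - √(S - 3*(10 - 5*S)) = 7 - √(S + (-30 + 15*S)) = 7 - √(-30 + 16*S))
q(Y) = 7 + Y - √(-30 + 16*Y) (q(Y) = Y + (7 - √(-30 + 16*Y)) = 7 + Y - √(-30 + 16*Y))
(q(2) - 4)*34 + I(-6, 2) = ((7 + 2 - √(-30 + 16*2)) - 4)*34 + 2 = ((7 + 2 - √(-30 + 32)) - 4)*34 + 2 = ((7 + 2 - √2) - 4)*34 + 2 = ((9 - √2) - 4)*34 + 2 = (5 - √2)*34 + 2 = (170 - 34*√2) + 2 = 172 - 34*√2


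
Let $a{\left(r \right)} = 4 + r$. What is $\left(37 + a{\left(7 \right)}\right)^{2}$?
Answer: $2304$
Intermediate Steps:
$\left(37 + a{\left(7 \right)}\right)^{2} = \left(37 + \left(4 + 7\right)\right)^{2} = \left(37 + 11\right)^{2} = 48^{2} = 2304$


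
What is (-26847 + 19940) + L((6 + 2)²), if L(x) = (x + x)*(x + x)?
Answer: 9477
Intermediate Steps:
L(x) = 4*x² (L(x) = (2*x)*(2*x) = 4*x²)
(-26847 + 19940) + L((6 + 2)²) = (-26847 + 19940) + 4*((6 + 2)²)² = -6907 + 4*(8²)² = -6907 + 4*64² = -6907 + 4*4096 = -6907 + 16384 = 9477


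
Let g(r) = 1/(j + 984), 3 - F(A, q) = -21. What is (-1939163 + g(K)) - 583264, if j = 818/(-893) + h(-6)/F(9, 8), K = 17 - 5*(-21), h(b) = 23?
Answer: -53197972796433/21089995 ≈ -2.5224e+6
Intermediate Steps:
F(A, q) = 24 (F(A, q) = 3 - 1*(-21) = 3 + 21 = 24)
K = 122 (K = 17 + 105 = 122)
j = 907/21432 (j = 818/(-893) + 23/24 = 818*(-1/893) + 23*(1/24) = -818/893 + 23/24 = 907/21432 ≈ 0.042320)
g(r) = 21432/21089995 (g(r) = 1/(907/21432 + 984) = 1/(21089995/21432) = 21432/21089995)
(-1939163 + g(K)) - 583264 = (-1939163 + 21432/21089995) - 583264 = -40896937952753/21089995 - 583264 = -53197972796433/21089995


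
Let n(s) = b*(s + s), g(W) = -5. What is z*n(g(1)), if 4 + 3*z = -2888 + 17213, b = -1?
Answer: 143210/3 ≈ 47737.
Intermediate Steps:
z = 14321/3 (z = -4/3 + (-2888 + 17213)/3 = -4/3 + (⅓)*14325 = -4/3 + 4775 = 14321/3 ≈ 4773.7)
n(s) = -2*s (n(s) = -(s + s) = -2*s)
z*n(g(1)) = 14321*(-2*(-5))/3 = (14321/3)*10 = 143210/3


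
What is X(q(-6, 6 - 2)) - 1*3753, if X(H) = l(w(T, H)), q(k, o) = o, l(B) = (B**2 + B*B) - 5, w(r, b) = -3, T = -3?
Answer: -3740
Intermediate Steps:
l(B) = -5 + 2*B**2 (l(B) = (B**2 + B**2) - 5 = 2*B**2 - 5 = -5 + 2*B**2)
X(H) = 13 (X(H) = -5 + 2*(-3)**2 = -5 + 2*9 = -5 + 18 = 13)
X(q(-6, 6 - 2)) - 1*3753 = 13 - 1*3753 = 13 - 3753 = -3740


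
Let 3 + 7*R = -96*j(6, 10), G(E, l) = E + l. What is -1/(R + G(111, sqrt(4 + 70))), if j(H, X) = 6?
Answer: -693/17789 + 49*sqrt(74)/35578 ≈ -0.027109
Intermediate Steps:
R = -579/7 (R = -3/7 + (-96*6)/7 = -3/7 + (1/7)*(-576) = -3/7 - 576/7 = -579/7 ≈ -82.714)
-1/(R + G(111, sqrt(4 + 70))) = -1/(-579/7 + (111 + sqrt(4 + 70))) = -1/(-579/7 + (111 + sqrt(74))) = -1/(198/7 + sqrt(74))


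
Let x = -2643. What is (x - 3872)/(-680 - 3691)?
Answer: 6515/4371 ≈ 1.4905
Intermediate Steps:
(x - 3872)/(-680 - 3691) = (-2643 - 3872)/(-680 - 3691) = -6515/(-4371) = -6515*(-1/4371) = 6515/4371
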